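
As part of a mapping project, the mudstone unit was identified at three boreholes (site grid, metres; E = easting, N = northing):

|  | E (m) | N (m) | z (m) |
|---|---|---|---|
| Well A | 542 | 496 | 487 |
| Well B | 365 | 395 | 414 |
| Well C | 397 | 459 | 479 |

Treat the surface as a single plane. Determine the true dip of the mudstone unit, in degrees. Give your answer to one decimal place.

49.1°

Two edge vectors: Well A→Well B = (-177, -101, -73), Well A→Well C = (-145, -37, -8).
Normal n = (Well A→Well B) × (Well A→Well C) = (-1893, 9169, -8096).
So ∂z/∂E = −n_x/n_z = −0.23382 and ∂z/∂N = −n_y/n_z = 1.13253.
Gradient magnitude |∇z| = √(a² + b²) = √(0.05467 + 1.28263) = 1.15642.
True dip = arctan(1.15642) = 49.1°, dipping toward SSE (azimuth ≈ 168°).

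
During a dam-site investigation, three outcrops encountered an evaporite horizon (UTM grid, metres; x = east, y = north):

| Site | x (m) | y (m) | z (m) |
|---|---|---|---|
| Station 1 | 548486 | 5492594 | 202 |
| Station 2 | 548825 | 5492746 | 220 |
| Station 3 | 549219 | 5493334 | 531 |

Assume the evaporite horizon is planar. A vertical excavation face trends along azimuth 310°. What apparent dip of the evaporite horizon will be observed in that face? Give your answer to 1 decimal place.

Let the plane be z = a·x + b·y + c.
Station 2−Station 1: 339a + 152b = 18;  Station 3−Station 1: 733a + 740b = 329.
Solving gives a = −0.26310, b = 0.70521.
Unit vector along 310° is (sin 310°, cos 310°) = (-0.7660, 0.6428).
Slope in that direction = a·(-0.7660) + b·(0.6428) = 0.65485.
Apparent dip = arctan|0.65485| = 33.2° (true dip is 37.0°, so apparent ≤ true as expected).

33.2°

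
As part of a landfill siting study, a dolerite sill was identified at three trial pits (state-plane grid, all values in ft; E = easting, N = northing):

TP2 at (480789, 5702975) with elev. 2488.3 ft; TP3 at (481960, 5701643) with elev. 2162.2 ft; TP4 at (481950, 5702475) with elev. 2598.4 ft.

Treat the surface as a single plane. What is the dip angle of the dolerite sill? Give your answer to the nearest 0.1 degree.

Let the plane be z = a·E + b·N + c.
TP3−TP2: 1171a − 1332b = −326.1;  TP4−TP2: 1161a − 500b = 110.1.
Solving gives a = 0.32229, b = 0.52815.
Gradient magnitude |∇z| = √(a² + b²) = √(0.10387 + 0.27895) = 0.61872.
True dip = arctan(0.61872) = 31.7°, dipping toward SSW (azimuth ≈ 211°).

31.7°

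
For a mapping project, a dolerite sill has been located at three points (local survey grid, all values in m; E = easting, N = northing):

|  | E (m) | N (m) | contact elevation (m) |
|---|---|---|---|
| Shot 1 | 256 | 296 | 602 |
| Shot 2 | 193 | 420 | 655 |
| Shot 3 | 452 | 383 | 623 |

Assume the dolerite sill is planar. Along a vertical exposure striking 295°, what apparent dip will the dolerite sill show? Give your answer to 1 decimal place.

12.8°

Let the plane be z = a·E + b·N + c.
Shot 2−Shot 1: −63a + 124b = 53;  Shot 3−Shot 1: 196a + 87b = 21.
Solving gives a = −0.06738, b = 0.39318.
Unit vector along 295° is (sin 295°, cos 295°) = (-0.9063, 0.4226).
Slope in that direction = a·(-0.9063) + b·(0.4226) = 0.22724.
Apparent dip = arctan|0.22724| = 12.8° (true dip is 21.7°, so apparent ≤ true as expected).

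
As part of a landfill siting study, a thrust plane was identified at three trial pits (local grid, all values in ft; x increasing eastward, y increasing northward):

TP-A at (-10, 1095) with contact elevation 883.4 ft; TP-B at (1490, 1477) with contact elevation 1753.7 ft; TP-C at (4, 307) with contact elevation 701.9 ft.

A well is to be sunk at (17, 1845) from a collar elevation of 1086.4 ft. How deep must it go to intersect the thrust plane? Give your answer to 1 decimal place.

Let the plane be z = a·x + b·y + c.
TP-B−TP-A: 1500a + 382b = 870.3;  TP-C−TP-A: 14a − 788b = −181.5.
Solving gives a = 0.519194, b = 0.239554.
Then c = 883.4 − a·-10 − b·1095 = 626.28.
At (17, 1845): z_contact = 8.83 + 441.98 + 626.28 = 1077.08 ft.
Depth below ground = 1086.4 − 1077.08 = 9.3 ft.

9.3 ft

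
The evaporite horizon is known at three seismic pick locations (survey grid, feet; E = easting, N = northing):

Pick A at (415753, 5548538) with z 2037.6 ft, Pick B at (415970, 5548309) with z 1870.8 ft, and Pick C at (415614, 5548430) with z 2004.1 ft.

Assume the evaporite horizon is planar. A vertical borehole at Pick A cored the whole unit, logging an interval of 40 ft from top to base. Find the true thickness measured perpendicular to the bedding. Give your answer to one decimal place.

34.6 ft

Two edge vectors: Pick A→Pick B = (217, -229, -166.8), Pick A→Pick C = (-139, -108, -33.5).
Normal n = (Pick A→Pick B) × (Pick A→Pick C) = (-10342.9, 30454.7, -55267).
So ∂z/∂E = −n_x/n_z = −0.18714 and ∂z/∂N = −n_y/n_z = 0.55105.
|∇z| = √(a²+b²) = 0.58196, so dip δ = arctan(0.58196) = 30.20°.
True thickness = vertical thickness × cos δ = 40 × cos 30.20° = 34.6 ft.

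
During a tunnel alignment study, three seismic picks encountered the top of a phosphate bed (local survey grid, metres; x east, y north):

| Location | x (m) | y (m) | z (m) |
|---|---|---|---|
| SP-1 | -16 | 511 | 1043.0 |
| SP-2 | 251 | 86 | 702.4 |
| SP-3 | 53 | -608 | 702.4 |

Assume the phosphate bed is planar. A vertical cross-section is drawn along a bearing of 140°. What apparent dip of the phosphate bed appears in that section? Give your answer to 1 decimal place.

37.1°

Two edge vectors: SP-1→SP-2 = (267, -425, -340.6), SP-1→SP-3 = (69, -1119, -340.6).
Normal n = (SP-1→SP-2) × (SP-1→SP-3) = (-236376.4, 67438.8, -269448).
So ∂z/∂x = −n_x/n_z = −0.87726 and ∂z/∂y = −n_y/n_z = 0.25029.
Unit vector along 140° is (sin 140°, cos 140°) = (0.6428, -0.7660).
Slope in that direction = a·(0.6428) + b·(-0.7660) = −0.75562.
Apparent dip = arctan|0.75562| = 37.1° (true dip is 42.4°, so apparent ≤ true as expected).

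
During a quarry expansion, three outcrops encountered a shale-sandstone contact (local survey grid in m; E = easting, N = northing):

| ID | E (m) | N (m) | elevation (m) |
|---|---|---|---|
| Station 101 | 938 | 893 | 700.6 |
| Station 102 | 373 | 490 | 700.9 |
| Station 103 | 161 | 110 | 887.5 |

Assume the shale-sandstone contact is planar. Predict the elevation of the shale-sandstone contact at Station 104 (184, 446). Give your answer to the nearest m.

Let the plane be z = a·E + b·N + c.
Station 102−Station 101: −565a − 403b = 0.3;  Station 103−Station 101: −777a − 783b = 186.9.
Solving gives a = 0.58087, b = −0.81512.
Then c = 700.6 − a·938 − b·893 = 883.64.
At (184, 446): z = 106.9 − 363.5 + 883.64 = 627.0 m.

627 m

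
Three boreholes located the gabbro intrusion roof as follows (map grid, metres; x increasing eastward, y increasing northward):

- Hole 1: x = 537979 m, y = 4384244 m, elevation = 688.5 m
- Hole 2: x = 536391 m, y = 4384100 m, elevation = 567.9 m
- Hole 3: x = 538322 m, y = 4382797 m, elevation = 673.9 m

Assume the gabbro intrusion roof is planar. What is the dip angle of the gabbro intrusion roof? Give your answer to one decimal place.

4.5°

Two edge vectors: Hole 1→Hole 2 = (-1588, -144, -120.6), Hole 1→Hole 3 = (343, -1447, -14.6).
Normal n = (Hole 1→Hole 2) × (Hole 1→Hole 3) = (-172405.8, -64550.6, 2347228).
So ∂z/∂x = −n_x/n_z = 0.07345 and ∂z/∂y = −n_y/n_z = 0.02750.
Gradient magnitude |∇z| = √(a² + b²) = √(0.00540 + 0.00076) = 0.07843.
True dip = arctan(0.07843) = 4.5°, dipping toward WSW (azimuth ≈ 249°).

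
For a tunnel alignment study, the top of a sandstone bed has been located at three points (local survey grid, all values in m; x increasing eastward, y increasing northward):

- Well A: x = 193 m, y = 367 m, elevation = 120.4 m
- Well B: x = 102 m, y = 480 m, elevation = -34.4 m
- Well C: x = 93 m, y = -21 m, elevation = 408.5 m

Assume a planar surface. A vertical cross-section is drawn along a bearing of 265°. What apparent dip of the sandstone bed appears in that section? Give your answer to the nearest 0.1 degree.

27.0°

Let the plane be z = a·x + b·y + c.
Well B−Well A: −91a + 113b = −154.8;  Well C−Well A: −100a − 388b = 288.1.
Solving gives a = 0.59018, b = −0.89463.
Unit vector along 265° is (sin 265°, cos 265°) = (-0.9962, -0.0872).
Slope in that direction = a·(-0.9962) + b·(-0.0872) = −0.50996.
Apparent dip = arctan|0.50996| = 27.0° (true dip is 47.0°, so apparent ≤ true as expected).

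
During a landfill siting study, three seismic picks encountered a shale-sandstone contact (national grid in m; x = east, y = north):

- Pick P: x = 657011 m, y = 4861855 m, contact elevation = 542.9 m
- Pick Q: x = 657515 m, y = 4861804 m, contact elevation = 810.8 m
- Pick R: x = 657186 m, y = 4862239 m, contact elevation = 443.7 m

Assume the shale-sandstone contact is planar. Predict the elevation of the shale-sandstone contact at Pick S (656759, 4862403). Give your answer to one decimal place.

Let the plane be z = a·x + b·y + c.
Pick Q−Pick P: 504a − 51b = 267.9;  Pick R−Pick P: 175a + 384b = −99.2.
Solving gives a = 0.483127121, b = −0.478508453.
Then c = 542.9 − a·657011 − b·4861855 = 2009561.78.
At (656759, 4862403): z = 317298.1 − 2326700.9 + 2009561.78 = 158.9 m.

158.9 m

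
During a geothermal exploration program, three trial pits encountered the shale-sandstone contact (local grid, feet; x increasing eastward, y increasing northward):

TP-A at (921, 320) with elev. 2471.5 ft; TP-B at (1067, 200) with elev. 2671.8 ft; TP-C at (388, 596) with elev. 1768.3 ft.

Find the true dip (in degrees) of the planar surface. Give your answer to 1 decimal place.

Two edge vectors: TP-A→TP-B = (146, -120, 200.3), TP-A→TP-C = (-533, 276, -703.2).
Normal n = (TP-A→TP-B) × (TP-A→TP-C) = (29101.2, -4092.7, -23664).
So ∂z/∂x = −n_x/n_z = 1.22977 and ∂z/∂y = −n_y/n_z = −0.17295.
Gradient magnitude |∇z| = √(a² + b²) = √(1.51233 + 0.02991) = 1.24187.
True dip = arctan(1.24187) = 51.2°, dipping toward W (azimuth ≈ 278°).

51.2°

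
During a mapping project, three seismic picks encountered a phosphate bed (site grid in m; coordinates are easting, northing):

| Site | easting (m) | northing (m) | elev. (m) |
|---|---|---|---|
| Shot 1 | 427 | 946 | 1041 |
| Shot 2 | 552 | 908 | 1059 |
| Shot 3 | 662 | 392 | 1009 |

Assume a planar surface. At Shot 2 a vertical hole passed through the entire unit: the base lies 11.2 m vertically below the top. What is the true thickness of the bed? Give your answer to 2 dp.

10.91 m

Two edge vectors: Shot 1→Shot 2 = (125, -38, 18), Shot 1→Shot 3 = (235, -554, -32).
Normal n = (Shot 1→Shot 2) × (Shot 1→Shot 3) = (11188, 8230, -60320).
So ∂z/∂easting = −n_x/n_z = 0.18548 and ∂z/∂northing = −n_y/n_z = 0.13644.
|∇z| = √(a²+b²) = 0.23026, so dip δ = arctan(0.23026) = 12.97°.
True thickness = vertical thickness × cos δ = 11.2 × cos 12.97° = 10.91 m.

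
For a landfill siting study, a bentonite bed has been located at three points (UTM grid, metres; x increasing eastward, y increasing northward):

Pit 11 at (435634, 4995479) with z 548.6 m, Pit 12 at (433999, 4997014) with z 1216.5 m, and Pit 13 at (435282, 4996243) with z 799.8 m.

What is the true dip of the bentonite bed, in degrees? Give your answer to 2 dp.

Let the plane be z = a·x + b·y + c.
Pit 12−Pit 11: −1635a + 1535b = 667.9;  Pit 13−Pit 11: −352a + 764b = 251.2.
Solving gives a = −0.17590, b = 0.24775.
Gradient magnitude |∇z| = √(a² + b²) = √(0.03094 + 0.06138) = 0.30385.
True dip = arctan(0.30385) = 16.90°, dipping toward SE (azimuth ≈ 145°).

16.90°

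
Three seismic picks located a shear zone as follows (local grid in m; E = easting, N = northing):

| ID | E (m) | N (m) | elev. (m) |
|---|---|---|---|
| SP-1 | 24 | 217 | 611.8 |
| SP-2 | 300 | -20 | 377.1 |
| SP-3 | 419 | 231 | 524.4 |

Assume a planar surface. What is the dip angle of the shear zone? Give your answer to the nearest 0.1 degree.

Two edge vectors: SP-1→SP-2 = (276, -237, -234.7), SP-1→SP-3 = (395, 14, -87.4).
Normal n = (SP-1→SP-2) × (SP-1→SP-3) = (23999.6, -68584.1, 97479).
So ∂z/∂E = −n_x/n_z = −0.24620 and ∂z/∂N = −n_y/n_z = 0.70358.
Gradient magnitude |∇z| = √(a² + b²) = √(0.06062 + 0.49502) = 0.74541.
True dip = arctan(0.74541) = 36.7°, dipping toward SSE (azimuth ≈ 161°).

36.7°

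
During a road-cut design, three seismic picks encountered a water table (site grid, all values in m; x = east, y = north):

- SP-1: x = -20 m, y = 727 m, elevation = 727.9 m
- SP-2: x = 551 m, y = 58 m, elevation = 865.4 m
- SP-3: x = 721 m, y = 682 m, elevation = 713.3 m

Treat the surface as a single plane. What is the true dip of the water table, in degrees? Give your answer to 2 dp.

13.33°

Two edge vectors: SP-1→SP-2 = (571, -669, 137.5), SP-1→SP-3 = (741, -45, -14.6).
Normal n = (SP-1→SP-2) × (SP-1→SP-3) = (15954.9, 110224.1, 470034).
So ∂z/∂x = −n_x/n_z = −0.03394 and ∂z/∂y = −n_y/n_z = −0.23450.
Gradient magnitude |∇z| = √(a² + b²) = √(0.00115 + 0.05499) = 0.23695.
True dip = arctan(0.23695) = 13.33°, dipping toward N (azimuth ≈ 008°).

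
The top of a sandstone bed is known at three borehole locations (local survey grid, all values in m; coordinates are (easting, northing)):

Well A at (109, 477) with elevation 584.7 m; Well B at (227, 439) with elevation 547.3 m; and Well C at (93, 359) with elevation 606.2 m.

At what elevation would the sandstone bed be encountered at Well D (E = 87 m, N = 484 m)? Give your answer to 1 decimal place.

591.7 m

Two edge vectors: Well A→Well B = (118, -38, -37.4), Well A→Well C = (-16, -118, 21.5).
Normal n = (Well A→Well B) × (Well A→Well C) = (-5230.2, -1938.6, -14532).
So ∂z/∂E = −n_x/n_z = −0.35991 and ∂z/∂N = −n_y/n_z = −0.13340.
Intercept c from Well A: 584.7 + 39.23 + 63.63 = 687.56.
At (87, 484): z = −31.3 − 64.6 + 687.56 = 591.7 m.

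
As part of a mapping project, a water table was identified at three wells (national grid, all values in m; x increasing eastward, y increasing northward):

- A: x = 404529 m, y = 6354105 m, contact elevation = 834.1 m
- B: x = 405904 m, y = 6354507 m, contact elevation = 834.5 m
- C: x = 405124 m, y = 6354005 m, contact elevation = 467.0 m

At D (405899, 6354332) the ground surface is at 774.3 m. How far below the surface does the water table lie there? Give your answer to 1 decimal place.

Two edge vectors: A→B = (1375, 402, 0.4), A→C = (595, -100, -367.1).
Normal n = (A→B) × (A→C) = (-147534.2, 505000.5, -376690).
So ∂z/∂x = −n_x/n_z = −0.391659455 and ∂z/∂y = −n_y/n_z = 1.340626244.
Intercept c from A: 834.1 + 158437.61 − 8518479.92 = −8359208.22.
At (405899, 6354332): z_contact = −158974.18 + 8518784.24 − 8359208.22 = 601.85 m.
Depth below ground = 774.3 − 601.85 = 172.5 m.

172.5 m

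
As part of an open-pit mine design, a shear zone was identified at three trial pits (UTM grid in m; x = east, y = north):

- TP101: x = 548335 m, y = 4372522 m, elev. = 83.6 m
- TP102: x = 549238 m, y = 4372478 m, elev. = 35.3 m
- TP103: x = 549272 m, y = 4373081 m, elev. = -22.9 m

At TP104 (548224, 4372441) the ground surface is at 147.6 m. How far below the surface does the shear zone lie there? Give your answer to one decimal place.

Let the plane be z = a·x + b·y + c.
TP102−TP101: 903a − 44b = −48.3;  TP103−TP101: 937a + 559b = −106.5.
Solving gives a = −0.058031886, b = −0.093245300.
Then c = 83.6 − a·548335 − b·4372522 = 439621.64.
At (548224, 4372441): z_contact = −31814.47 − 407709.57 + 439621.64 = 97.59 m.
Depth below ground = 147.6 − 97.59 = 50.0 m.

50.0 m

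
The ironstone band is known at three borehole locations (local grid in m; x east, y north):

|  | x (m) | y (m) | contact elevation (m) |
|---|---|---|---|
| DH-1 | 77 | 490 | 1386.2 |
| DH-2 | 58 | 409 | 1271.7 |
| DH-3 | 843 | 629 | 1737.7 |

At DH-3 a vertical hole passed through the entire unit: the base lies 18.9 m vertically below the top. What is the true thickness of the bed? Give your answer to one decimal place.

11.1 m

Let the plane be z = a·x + b·y + c.
DH-2−DH-1: −19a − 81b = −114.5;  DH-3−DH-1: 766a + 139b = 351.5.
Solving gives a = 0.21136, b = 1.36400.
|∇z| = √(a²+b²) = 1.38028, so dip δ = arctan(1.38028) = 54.08°.
True thickness = vertical thickness × cos δ = 18.9 × cos 54.08° = 11.1 m.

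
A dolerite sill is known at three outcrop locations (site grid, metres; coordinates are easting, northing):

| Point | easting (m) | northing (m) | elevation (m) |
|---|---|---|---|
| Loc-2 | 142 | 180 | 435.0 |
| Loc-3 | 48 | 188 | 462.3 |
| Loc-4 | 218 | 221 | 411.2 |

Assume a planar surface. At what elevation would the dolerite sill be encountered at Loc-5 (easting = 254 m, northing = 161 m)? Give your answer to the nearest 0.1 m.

402.8 m

Let the plane be z = a·easting + b·northing + c.
Loc-3−Loc-2: −94a + 8b = 27.3;  Loc-4−Loc-2: 76a + 41b = −23.8.
Solving gives a = −0.29352, b = −0.03640.
Then c = 435 − a·142 − b·180 = 483.23.
At (254, 161): z = −74.6 − 5.9 + 483.23 = 402.8 m.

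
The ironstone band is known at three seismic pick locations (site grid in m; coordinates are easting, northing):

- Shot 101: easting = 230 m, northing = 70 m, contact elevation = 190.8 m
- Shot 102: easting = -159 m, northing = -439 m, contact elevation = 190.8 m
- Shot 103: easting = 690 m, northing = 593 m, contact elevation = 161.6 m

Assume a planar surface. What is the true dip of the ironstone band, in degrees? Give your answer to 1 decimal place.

Two edge vectors: Shot 101→Shot 102 = (-389, -509, 0), Shot 101→Shot 103 = (460, 523, -29.2).
Normal n = (Shot 101→Shot 102) × (Shot 101→Shot 103) = (14862.8, -11358.8, 30693).
So ∂z/∂easting = −n_x/n_z = −0.48424 and ∂z/∂northing = −n_y/n_z = 0.37008.
Gradient magnitude |∇z| = √(a² + b²) = √(0.23449 + 0.13696) = 0.60946.
True dip = arctan(0.60946) = 31.4°, dipping toward SE (azimuth ≈ 127°).

31.4°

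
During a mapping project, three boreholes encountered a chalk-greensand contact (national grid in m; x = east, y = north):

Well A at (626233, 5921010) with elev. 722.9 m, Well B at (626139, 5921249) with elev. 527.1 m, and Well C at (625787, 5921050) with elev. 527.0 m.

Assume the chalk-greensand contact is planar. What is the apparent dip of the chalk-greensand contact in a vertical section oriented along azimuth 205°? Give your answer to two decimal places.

Let the plane be z = a·x + b·y + c.
Well B−Well A: −94a + 239b = −195.8;  Well C−Well A: −446a + 40b = −195.9.
Solving gives a = 0.37914, b = −0.67013.
Unit vector along 205° is (sin 205°, cos 205°) = (-0.4226, -0.9063).
Slope in that direction = a·(-0.4226) + b·(-0.9063) = 0.44711.
Apparent dip = arctan|0.44711| = 24.09° (true dip is 37.6°, so apparent ≤ true as expected).

24.09°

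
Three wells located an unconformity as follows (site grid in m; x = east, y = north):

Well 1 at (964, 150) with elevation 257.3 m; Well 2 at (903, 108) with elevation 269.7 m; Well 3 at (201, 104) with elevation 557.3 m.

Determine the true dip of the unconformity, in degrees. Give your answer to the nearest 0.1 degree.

Two edge vectors: Well 1→Well 2 = (-61, -42, 12.4), Well 1→Well 3 = (-763, -46, 300).
Normal n = (Well 1→Well 2) × (Well 1→Well 3) = (-12029.6, 8838.8, -29240).
So ∂z/∂x = −n_x/n_z = −0.41141 and ∂z/∂y = −n_y/n_z = 0.30228.
Gradient magnitude |∇z| = √(a² + b²) = √(0.16926 + 0.09138) = 0.51052.
True dip = arctan(0.51052) = 27.0°, dipping toward SE (azimuth ≈ 126°).

27.0°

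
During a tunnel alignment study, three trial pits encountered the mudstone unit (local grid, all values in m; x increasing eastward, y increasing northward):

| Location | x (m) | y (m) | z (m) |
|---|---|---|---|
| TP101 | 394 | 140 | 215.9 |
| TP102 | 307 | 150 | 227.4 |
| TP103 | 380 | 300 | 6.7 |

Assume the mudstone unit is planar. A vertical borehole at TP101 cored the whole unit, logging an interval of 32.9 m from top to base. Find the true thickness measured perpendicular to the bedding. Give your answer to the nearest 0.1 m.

19.5 m

Two edge vectors: TP101→TP102 = (-87, 10, 11.5), TP101→TP103 = (-14, 160, -209.2).
Normal n = (TP101→TP102) × (TP101→TP103) = (-3932, -18361.4, -13780).
So ∂z/∂x = −n_x/n_z = −0.28534 and ∂z/∂y = −n_y/n_z = −1.33247.
|∇z| = √(a²+b²) = 1.36268, so dip δ = arctan(1.36268) = 53.73°.
True thickness = vertical thickness × cos δ = 32.9 × cos 53.73° = 19.5 m.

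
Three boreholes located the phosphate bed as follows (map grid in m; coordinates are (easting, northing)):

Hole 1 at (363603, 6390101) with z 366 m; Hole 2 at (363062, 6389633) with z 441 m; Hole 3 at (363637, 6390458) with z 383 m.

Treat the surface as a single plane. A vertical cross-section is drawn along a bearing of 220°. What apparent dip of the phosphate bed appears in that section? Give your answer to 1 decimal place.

4.3°

Two edge vectors: Hole 1→Hole 2 = (-541, -468, 75), Hole 1→Hole 3 = (34, 357, 17).
Normal n = (Hole 1→Hole 2) × (Hole 1→Hole 3) = (-34731, 11747, -177225).
So ∂z/∂E = −n_x/n_z = −0.19597 and ∂z/∂N = −n_y/n_z = 0.06628.
Unit vector along 220° is (sin 220°, cos 220°) = (-0.6428, -0.7660).
Slope in that direction = a·(-0.6428) + b·(-0.7660) = 0.07519.
Apparent dip = arctan|0.07519| = 4.3° (true dip is 11.7°, so apparent ≤ true as expected).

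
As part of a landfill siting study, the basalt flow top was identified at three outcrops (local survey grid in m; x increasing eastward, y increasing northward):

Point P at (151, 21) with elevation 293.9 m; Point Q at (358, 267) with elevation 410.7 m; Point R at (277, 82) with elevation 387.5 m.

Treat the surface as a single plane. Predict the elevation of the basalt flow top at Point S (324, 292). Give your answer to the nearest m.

375 m

Let the plane be z = a·x + b·y + c.
Point Q−Point P: 207a + 246b = 116.8;  Point R−Point P: 126a + 61b = 93.6.
Solving gives a = 0.86563, b = −0.25360.
Then c = 293.9 − a·151 − b·21 = 168.52.
At (324, 292): z = 280.5 − 74.1 + 168.52 = 374.9 m.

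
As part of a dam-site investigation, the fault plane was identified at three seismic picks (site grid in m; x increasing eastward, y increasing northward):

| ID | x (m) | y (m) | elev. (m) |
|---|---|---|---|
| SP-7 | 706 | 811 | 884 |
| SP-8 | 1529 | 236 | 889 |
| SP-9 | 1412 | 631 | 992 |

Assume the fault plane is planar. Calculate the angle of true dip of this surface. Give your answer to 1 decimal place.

22.2°

Two edge vectors: SP-7→SP-8 = (823, -575, 5), SP-7→SP-9 = (706, -180, 108).
Normal n = (SP-7→SP-8) × (SP-7→SP-9) = (-61200, -85354, 257810).
So ∂z/∂x = −n_x/n_z = 0.23738 and ∂z/∂y = −n_y/n_z = 0.33107.
Gradient magnitude |∇z| = √(a² + b²) = √(0.05635 + 0.10961) = 0.40738.
True dip = arctan(0.40738) = 22.2°, dipping toward SW (azimuth ≈ 216°).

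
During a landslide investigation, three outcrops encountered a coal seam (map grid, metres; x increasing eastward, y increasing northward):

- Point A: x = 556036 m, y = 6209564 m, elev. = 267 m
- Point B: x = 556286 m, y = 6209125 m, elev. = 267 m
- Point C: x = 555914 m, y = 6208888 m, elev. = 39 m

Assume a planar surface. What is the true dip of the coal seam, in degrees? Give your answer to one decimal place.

27.4°

Let the plane be z = a·x + b·y + c.
Point B−Point A: 250a − 439b = 0;  Point C−Point A: −122a − 676b = −228.
Solving gives a = 0.44973, b = 0.25611.
Gradient magnitude |∇z| = √(a² + b²) = √(0.20226 + 0.06559) = 0.51755.
True dip = arctan(0.51755) = 27.4°, dipping toward WSW (azimuth ≈ 240°).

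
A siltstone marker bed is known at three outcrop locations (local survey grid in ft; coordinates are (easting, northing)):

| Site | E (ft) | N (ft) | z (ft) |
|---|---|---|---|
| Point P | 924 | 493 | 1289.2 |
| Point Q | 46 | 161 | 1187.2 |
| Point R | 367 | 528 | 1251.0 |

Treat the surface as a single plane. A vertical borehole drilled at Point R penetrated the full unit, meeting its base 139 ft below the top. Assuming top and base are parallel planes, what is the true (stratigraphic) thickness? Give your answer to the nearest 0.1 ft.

137.8 ft

Two edge vectors: Point P→Point Q = (-878, -332, -102), Point P→Point R = (-557, 35, -38.2).
Normal n = (Point P→Point Q) × (Point P→Point R) = (16252.4, 23274.4, -215654).
So ∂z/∂E = −n_x/n_z = 0.07536 and ∂z/∂N = −n_y/n_z = 0.10792.
|∇z| = √(a²+b²) = 0.13163, so dip δ = arctan(0.13163) = 7.50°.
True thickness = vertical thickness × cos δ = 139 × cos 7.50° = 137.8 ft.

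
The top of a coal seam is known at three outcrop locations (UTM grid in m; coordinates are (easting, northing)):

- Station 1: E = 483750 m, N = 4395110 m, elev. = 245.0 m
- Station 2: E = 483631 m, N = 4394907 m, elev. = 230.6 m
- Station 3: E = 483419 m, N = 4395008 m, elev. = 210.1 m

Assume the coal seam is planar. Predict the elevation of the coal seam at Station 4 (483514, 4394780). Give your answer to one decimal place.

217.3 m

Let the plane be z = a·E + b·N + c.
Station 2−Station 1: −119a − 203b = −14.4;  Station 3−Station 1: −331a − 102b = −34.9.
Solving gives a = 0.102005267, b = 0.011139769.
Then c = 245 − a·483750 − b·4395110 = −98060.56.
At (483514, 4394780): z = 49321.0 + 48956.8 − 98060.56 = 217.3 m.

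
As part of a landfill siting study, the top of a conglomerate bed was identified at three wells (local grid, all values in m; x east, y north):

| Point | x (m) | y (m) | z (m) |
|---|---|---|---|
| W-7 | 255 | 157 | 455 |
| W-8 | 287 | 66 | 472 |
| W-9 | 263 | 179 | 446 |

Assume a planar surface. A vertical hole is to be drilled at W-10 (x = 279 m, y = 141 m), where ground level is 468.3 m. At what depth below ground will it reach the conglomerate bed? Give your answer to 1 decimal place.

Let the plane be z = a·x + b·y + c.
W-8−W-7: 32a − 91b = 17;  W-9−W-7: 8a + 22b = −9.
Solving gives a = −0.31075, b = −0.29609.
Then c = 455 − a·255 − b·157 = 580.73.
At (279, 141): z_contact = −86.70 − 41.75 + 580.73 = 452.28 m.
Depth below ground = 468.3 − 452.28 = 16.0 m.

16.0 m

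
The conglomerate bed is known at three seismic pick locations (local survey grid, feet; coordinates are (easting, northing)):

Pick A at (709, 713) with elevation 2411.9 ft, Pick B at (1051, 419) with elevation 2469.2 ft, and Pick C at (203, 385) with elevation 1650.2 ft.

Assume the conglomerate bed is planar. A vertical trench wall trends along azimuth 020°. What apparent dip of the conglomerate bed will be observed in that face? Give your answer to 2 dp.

Let the plane be z = a·E + b·N + c.
Pick B−Pick A: 342a − 294b = 57.3;  Pick C−Pick A: −506a − 328b = −761.7.
Solving gives a = 0.93023, b = 0.88721.
Unit vector along 020° is (sin 20°, cos 20°) = (0.3420, 0.9397).
Slope in that direction = a·(0.3420) + b·(0.9397) = 1.15186.
Apparent dip = arctan|1.15186| = 49.04° (true dip is 52.1°, so apparent ≤ true as expected).

49.04°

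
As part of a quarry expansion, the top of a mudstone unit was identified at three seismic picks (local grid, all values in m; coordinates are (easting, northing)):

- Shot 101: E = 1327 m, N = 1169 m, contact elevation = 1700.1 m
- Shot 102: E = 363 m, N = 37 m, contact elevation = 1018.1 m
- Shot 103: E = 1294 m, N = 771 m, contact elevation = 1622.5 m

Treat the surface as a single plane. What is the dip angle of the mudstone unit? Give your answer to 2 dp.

28.86°

Let the plane be z = a·E + b·N + c.
Shot 102−Shot 101: −964a − 1132b = −682;  Shot 103−Shot 101: −33a − 398b = −77.6.
Solving gives a = 0.53013, b = 0.15102.
Gradient magnitude |∇z| = √(a² + b²) = √(0.28104 + 0.02281) = 0.55122.
True dip = arctan(0.55122) = 28.86°, dipping toward WSW (azimuth ≈ 254°).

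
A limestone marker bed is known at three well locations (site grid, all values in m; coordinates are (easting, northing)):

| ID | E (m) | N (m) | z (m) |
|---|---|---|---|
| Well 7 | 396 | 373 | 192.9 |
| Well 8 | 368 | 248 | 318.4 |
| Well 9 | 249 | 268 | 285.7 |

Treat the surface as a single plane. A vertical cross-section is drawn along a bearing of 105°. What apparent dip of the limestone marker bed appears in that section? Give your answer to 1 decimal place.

20.0°

Let the plane be z = a·E + b·N + c.
Well 8−Well 7: −28a − 125b = 125.5;  Well 9−Well 7: −147a − 105b = 92.8.
Solving gives a = 0.10220, b = −1.02689.
Unit vector along 105° is (sin 105°, cos 105°) = (0.9659, -0.2588).
Slope in that direction = a·(0.9659) + b·(-0.2588) = 0.36450.
Apparent dip = arctan|0.36450| = 20.0° (true dip is 45.9°, so apparent ≤ true as expected).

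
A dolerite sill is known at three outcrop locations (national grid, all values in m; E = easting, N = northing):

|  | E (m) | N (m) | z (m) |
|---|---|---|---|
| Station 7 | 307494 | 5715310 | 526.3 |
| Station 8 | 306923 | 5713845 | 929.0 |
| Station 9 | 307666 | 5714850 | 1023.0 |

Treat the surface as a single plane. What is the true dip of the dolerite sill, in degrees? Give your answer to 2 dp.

51.51°

Let the plane be z = a·E + b·N + c.
Station 8−Station 7: −571a − 1465b = 402.7;  Station 9−Station 7: 172a − 460b = 496.7.
Solving gives a = 1.05399, b = −0.68568.
Gradient magnitude |∇z| = √(a² + b²) = √(1.11089 + 0.47016) = 1.25740.
True dip = arctan(1.25740) = 51.51°, dipping toward WNW (azimuth ≈ 303°).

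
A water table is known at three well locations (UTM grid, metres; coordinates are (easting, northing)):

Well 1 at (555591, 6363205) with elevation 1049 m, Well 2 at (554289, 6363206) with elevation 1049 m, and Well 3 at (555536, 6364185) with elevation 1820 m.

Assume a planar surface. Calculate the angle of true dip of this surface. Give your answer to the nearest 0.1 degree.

38.2°

Two edge vectors: Well 1→Well 2 = (-1302, 1, 0), Well 1→Well 3 = (-55, 980, 771).
Normal n = (Well 1→Well 2) × (Well 1→Well 3) = (771, 1003842, -1275905).
So ∂z/∂E = −n_x/n_z = 0.00060 and ∂z/∂N = −n_y/n_z = 0.78677.
Gradient magnitude |∇z| = √(a² + b²) = √(0.00000 + 0.61900) = 0.78677.
True dip = arctan(0.78677) = 38.2°, dipping toward S (azimuth ≈ 180°).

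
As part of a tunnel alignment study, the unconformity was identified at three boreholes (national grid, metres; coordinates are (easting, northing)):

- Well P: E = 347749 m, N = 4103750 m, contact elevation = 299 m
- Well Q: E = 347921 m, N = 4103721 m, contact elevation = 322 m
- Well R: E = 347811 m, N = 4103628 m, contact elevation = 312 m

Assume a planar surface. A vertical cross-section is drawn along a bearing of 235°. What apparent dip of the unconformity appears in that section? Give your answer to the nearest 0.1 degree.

4.5°

Let the plane be z = a·E + b·N + c.
Well Q−Well P: 172a − 29b = 23;  Well R−Well P: 62a − 122b = 13.
Solving gives a = 0.12660, b = −0.04222.
Unit vector along 235° is (sin 235°, cos 235°) = (-0.8192, -0.5736).
Slope in that direction = a·(-0.8192) + b·(-0.5736) = −0.07949.
Apparent dip = arctan|0.07949| = 4.5° (true dip is 7.6°, so apparent ≤ true as expected).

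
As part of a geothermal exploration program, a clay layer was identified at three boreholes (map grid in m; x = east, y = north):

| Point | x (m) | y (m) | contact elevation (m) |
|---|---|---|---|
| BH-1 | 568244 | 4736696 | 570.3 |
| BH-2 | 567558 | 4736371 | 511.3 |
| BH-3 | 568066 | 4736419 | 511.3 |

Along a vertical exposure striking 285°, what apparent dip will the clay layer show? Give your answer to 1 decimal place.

4.5°

Let the plane be z = a·x + b·y + c.
BH-2−BH-1: −686a − 325b = −59;  BH-3−BH-1: −178a − 277b = −59.
Solving gives a = −0.02143, b = 0.22677.
Unit vector along 285° is (sin 285°, cos 285°) = (-0.9659, 0.2588).
Slope in that direction = a·(-0.9659) + b·(0.2588) = 0.07939.
Apparent dip = arctan|0.07939| = 4.5° (true dip is 12.8°, so apparent ≤ true as expected).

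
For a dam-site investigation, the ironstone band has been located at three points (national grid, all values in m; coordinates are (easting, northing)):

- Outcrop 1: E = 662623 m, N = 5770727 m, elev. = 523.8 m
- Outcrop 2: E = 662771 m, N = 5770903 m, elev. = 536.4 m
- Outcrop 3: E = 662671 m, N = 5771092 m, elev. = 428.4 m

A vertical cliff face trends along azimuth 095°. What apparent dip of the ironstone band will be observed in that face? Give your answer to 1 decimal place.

Two edge vectors: Outcrop 1→Outcrop 2 = (148, 176, 12.6), Outcrop 1→Outcrop 3 = (48, 365, -95.4).
Normal n = (Outcrop 1→Outcrop 2) × (Outcrop 1→Outcrop 3) = (-21389.4, 14724, 45572).
So ∂z/∂E = −n_x/n_z = 0.46935 and ∂z/∂N = −n_y/n_z = −0.32309.
Unit vector along 095° is (sin 95°, cos 95°) = (0.9962, -0.0872).
Slope in that direction = a·(0.9962) + b·(-0.0872) = 0.49573.
Apparent dip = arctan|0.49573| = 26.4° (true dip is 29.7°, so apparent ≤ true as expected).

26.4°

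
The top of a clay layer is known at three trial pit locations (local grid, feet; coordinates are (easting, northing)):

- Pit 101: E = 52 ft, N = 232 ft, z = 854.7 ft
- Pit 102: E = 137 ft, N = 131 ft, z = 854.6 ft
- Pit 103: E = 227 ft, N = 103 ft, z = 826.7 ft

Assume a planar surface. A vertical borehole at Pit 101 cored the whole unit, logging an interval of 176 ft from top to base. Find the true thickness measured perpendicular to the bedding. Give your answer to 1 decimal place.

Let the plane be z = a·E + b·N + c.
Pit 102−Pit 101: 85a − 101b = −0.1;  Pit 103−Pit 101: 175a − 129b = −28.
Solving gives a = −0.41954, b = −0.35209.
|∇z| = √(a²+b²) = 0.54770, so dip δ = arctan(0.54770) = 28.71°.
True thickness = vertical thickness × cos δ = 176 × cos 28.71° = 154.4 ft.

154.4 ft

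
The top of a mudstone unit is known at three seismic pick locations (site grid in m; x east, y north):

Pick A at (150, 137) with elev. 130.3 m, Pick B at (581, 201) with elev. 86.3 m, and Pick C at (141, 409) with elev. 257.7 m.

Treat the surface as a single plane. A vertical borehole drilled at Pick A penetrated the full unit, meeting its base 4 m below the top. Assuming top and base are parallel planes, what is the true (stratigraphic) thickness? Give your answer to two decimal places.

Let the plane be z = a·x + b·y + c.
Pick B−Pick A: 431a + 64b = −44;  Pick C−Pick A: −9a + 272b = 127.4.
Solving gives a = −0.17080, b = 0.46273.
|∇z| = √(a²+b²) = 0.49325, so dip δ = arctan(0.49325) = 26.25°.
True thickness = vertical thickness × cos δ = 4 × cos 26.25° = 3.59 m.

3.59 m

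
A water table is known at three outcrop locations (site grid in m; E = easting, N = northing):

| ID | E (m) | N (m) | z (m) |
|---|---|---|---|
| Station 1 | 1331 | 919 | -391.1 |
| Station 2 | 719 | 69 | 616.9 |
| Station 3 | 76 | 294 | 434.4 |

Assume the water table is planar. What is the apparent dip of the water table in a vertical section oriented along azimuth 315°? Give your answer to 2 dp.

Two edge vectors: Station 1→Station 2 = (-612, -850, 1008), Station 1→Station 3 = (-1255, -625, 825.5).
Normal n = (Station 1→Station 2) × (Station 1→Station 3) = (-71675, -759834, -684250).
So ∂z/∂E = −n_x/n_z = −0.10475 and ∂z/∂N = −n_y/n_z = −1.11046.
Unit vector along 315° is (sin 315°, cos 315°) = (-0.7071, 0.7071).
Slope in that direction = a·(-0.7071) + b·(0.7071) = −0.71115.
Apparent dip = arctan|0.71115| = 35.42° (true dip is 48.1°, so apparent ≤ true as expected).

35.42°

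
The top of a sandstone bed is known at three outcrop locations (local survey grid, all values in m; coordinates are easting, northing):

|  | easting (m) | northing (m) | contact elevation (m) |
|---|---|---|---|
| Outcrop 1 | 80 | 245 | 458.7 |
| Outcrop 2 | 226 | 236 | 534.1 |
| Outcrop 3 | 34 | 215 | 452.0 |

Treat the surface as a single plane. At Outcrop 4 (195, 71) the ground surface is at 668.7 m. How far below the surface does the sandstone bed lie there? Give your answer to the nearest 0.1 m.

63.9 m

Two edge vectors: Outcrop 1→Outcrop 2 = (146, -9, 75.4), Outcrop 1→Outcrop 3 = (-46, -30, -6.7).
Normal n = (Outcrop 1→Outcrop 2) × (Outcrop 1→Outcrop 3) = (2322.3, -2490.2, -4794).
So ∂z/∂easting = −n_x/n_z = 0.48442 and ∂z/∂northing = −n_y/n_z = −0.51944.
Intercept c from Outcrop 1: 458.7 − 38.75 + 127.26 = 547.21.
At (195, 71): z_contact = 94.46 − 36.88 + 547.21 = 604.79 m.
Depth below ground = 668.7 − 604.79 = 63.9 m.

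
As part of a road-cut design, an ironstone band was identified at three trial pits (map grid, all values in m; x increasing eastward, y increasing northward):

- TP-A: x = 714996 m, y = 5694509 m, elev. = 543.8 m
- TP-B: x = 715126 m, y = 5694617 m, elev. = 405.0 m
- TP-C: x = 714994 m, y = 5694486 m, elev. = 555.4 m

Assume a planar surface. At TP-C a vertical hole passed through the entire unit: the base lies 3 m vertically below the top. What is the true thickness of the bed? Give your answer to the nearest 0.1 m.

2.3 m

Two edge vectors: TP-A→TP-B = (130, 108, -138.8), TP-A→TP-C = (-2, -23, 11.6).
Normal n = (TP-A→TP-B) × (TP-A→TP-C) = (-1939.6, -1230.4, -2774).
So ∂z/∂x = −n_x/n_z = −0.69921 and ∂z/∂y = −n_y/n_z = −0.44355.
|∇z| = √(a²+b²) = 0.82802, so dip δ = arctan(0.82802) = 39.63°.
True thickness = vertical thickness × cos δ = 3 × cos 39.63° = 2.3 m.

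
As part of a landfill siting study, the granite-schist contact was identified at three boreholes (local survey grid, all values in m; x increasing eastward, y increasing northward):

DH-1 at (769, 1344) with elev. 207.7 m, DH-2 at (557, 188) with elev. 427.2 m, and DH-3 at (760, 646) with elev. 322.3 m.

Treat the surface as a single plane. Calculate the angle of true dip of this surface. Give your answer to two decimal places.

Let the plane be z = a·x + b·y + c.
DH-2−DH-1: −212a − 1156b = 219.5;  DH-3−DH-1: −9a − 698b = 114.6.
Solving gives a = −0.15071, b = −0.16224.
Gradient magnitude |∇z| = √(a² + b²) = √(0.02271 + 0.02632) = 0.22144.
True dip = arctan(0.22144) = 12.49°, dipping toward NE (azimuth ≈ 043°).

12.49°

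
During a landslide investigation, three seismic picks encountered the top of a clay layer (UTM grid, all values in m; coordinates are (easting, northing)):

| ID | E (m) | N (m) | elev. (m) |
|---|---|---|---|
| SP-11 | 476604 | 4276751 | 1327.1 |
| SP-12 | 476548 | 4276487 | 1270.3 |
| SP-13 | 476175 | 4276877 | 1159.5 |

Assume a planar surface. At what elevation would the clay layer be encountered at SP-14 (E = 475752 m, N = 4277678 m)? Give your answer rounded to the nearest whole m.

Two edge vectors: SP-11→SP-12 = (-56, -264, -56.8), SP-11→SP-13 = (-429, 126, -167.6).
Normal n = (SP-11→SP-12) × (SP-11→SP-13) = (51403.2, 14981.6, -120312).
So ∂z/∂E = −n_x/n_z = 0.42724915 and ∂z/∂N = −n_y/n_z = 0.12452291.
Intercept c from SP-11: 1327.1 − 203628.65 − 532553.47 = −734855.02.
At (475752, 4277678): z = 203264.6 + 532668.9 − 734855.02 = 1078.5 m.

1079 m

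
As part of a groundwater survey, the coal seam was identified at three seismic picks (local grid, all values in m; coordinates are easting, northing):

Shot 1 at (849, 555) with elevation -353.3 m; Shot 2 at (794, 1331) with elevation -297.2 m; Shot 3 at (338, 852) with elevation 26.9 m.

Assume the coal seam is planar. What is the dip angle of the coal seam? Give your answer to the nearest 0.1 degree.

Let the plane be z = a·easting + b·northing + c.
Shot 2−Shot 1: −55a + 776b = 56.1;  Shot 3−Shot 1: −511a + 297b = 380.2.
Solving gives a = −0.73217, b = 0.02040.
Gradient magnitude |∇z| = √(a² + b²) = √(0.53608 + 0.00042) = 0.73246.
True dip = arctan(0.73246) = 36.2°, dipping toward E (azimuth ≈ 092°).

36.2°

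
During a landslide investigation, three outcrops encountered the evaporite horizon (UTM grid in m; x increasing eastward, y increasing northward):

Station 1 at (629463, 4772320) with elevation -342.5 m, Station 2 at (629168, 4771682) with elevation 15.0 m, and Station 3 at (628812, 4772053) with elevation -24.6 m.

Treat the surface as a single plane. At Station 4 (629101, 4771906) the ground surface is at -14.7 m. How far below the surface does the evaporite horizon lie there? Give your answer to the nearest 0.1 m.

41.4 m

Let the plane be z = a·x + b·y + c.
Station 2−Station 1: −295a − 638b = 357.5;  Station 3−Station 1: −651a − 267b = 317.9.
Solving gives a = −0.319002713, b = −0.412843573.
Then c = -342.5 − a·629463 − b·4772320 = 2170679.55.
At (629101, 4771906): z_contact = −200684.93 − 1970050.72 + 2170679.55 = -56.10 m.
Depth below ground = -14.7 − (-56.10) = 41.4 m.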